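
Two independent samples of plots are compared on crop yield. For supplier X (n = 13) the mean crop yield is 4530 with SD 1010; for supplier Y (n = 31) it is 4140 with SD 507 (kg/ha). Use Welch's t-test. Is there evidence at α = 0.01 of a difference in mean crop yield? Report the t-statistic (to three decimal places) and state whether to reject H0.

t = 1.324; fail to reject H0

Let group 1 = supplier X, group 2 = supplier Y. H0: μ_1 = μ_2; H1: μ_1 ≠ μ_2 (Welch's two-sample t-test, two-sided).
t = (x̄_1 − x̄_2)/√(s_1²/n_1 + s_2²/n_2) = (4530 − 4140)/√(1010²/13 + 507²/31) = 1.324
Welch–Satterthwaite df ≈ 14.60
Two-sided p-value ≈ 0.2058
Since p ≈ 0.2058 > α = 0.01, fail to reject H0; the evidence is not statistically significant.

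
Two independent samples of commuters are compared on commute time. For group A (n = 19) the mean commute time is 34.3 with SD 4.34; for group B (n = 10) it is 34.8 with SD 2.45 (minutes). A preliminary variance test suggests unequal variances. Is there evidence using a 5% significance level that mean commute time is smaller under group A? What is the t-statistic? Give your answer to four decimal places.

Let group 1 = group A, group 2 = group B. H0: μ_1 = μ_2; H1: μ_1 < μ_2 (Welch's two-sample t-test, left-tailed).
t = (x̄_1 − x̄_2)/√(s_1²/n_1 + s_2²/n_2) = (34.3 − 34.8)/√(4.34²/19 + 2.45²/10) = -0.3963
Welch–Satterthwaite df ≈ 26.77
p-value = P(T ≤ -0.3963) ≈ 0.3475
Since p ≈ 0.3475 > α = 0.05, fail to reject H0; the evidence is not statistically significant.

-0.3963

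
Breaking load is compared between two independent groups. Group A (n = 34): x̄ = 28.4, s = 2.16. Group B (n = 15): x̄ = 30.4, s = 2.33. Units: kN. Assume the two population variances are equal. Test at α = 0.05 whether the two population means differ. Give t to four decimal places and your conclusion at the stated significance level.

t = -2.9170; reject H0

Let group 1 = group A, group 2 = group B. H0: μ_1 = μ_2; H1: μ_1 ≠ μ_2 (two-sample pooled-variance t-test, two-sided).
s_p² = [(34−1)·2.16² + (15−1)·2.33²]/(34+15−2) = 4.89297
t = (28.4 − 30.4)/√[4.89297·(1/34 + 1/15)] = -2.9170
df = n₁ + n₂ − 2 = 47
Two-sided p-value ≈ 0.005
Since p ≈ 0.005 < α = 0.05, reject H0; the evidence is statistically significant.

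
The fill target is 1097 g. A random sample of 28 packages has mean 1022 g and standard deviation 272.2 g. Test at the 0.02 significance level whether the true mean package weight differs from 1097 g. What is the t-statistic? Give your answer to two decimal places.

-1.46

H0: μ = 1097; H1: μ ≠ 1097 (one-sample t-test, two-sided).
t = (x̄ − μ₀)/(s/√n) = (1022 − 1097)/(272.2/√28) = -1.46
df = n − 1 = 27
Two-sided p-value ≈ 0.1564
Since p ≈ 0.1564 > α = 0.02, fail to reject H0; the evidence is not statistically significant.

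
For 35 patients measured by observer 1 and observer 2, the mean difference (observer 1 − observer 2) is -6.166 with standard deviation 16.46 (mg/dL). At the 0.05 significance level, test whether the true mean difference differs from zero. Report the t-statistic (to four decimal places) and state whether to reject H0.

t = -2.2162; reject H0

H0: μ_d = 0; H1: μ_d ≠ 0 (paired t-test on the differences, two-sided).
t = d̄/(s_d/√n) = -6.166/(16.46/√35) = -2.2162
df = n − 1 = 34
Two-sided p-value ≈ 0.0335
Since p ≈ 0.0335 < α = 0.05, reject H0; the data support H1.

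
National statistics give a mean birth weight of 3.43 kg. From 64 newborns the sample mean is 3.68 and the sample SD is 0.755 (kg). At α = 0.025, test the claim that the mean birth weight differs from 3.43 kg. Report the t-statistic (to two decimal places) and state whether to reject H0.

H0: μ = 3.43; H1: μ ≠ 3.43 (one-sample t-test, two-sided).
t = (x̄ − μ₀)/(s/√n) = (3.68 − 3.43)/(0.755/√64) = 2.65
df = n − 1 = 63
Two-sided p-value ≈ 0.0102
Since p ≈ 0.0102 < α = 0.025, reject H0; the data support H1.

t = 2.65; reject H0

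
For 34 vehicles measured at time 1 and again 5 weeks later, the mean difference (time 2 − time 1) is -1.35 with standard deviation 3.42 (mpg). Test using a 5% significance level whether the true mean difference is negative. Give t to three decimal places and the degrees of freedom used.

H0: μ_d = 0; H1: μ_d < 0 (paired t-test on the differences, left-tailed).
t = d̄/(s_d/√n) = -1.35/(3.42/√34) = -2.302
df = n − 1 = 33
p-value = P(T ≤ -2.302) ≈ 0.014
Since p ≈ 0.014 < α = 0.05, reject H0; the evidence is statistically significant.

t = -2.302, df = 33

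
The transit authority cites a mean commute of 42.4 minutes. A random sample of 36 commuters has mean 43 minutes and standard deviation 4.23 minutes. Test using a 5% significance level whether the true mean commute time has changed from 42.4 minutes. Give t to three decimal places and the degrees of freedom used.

H0: μ = 42.4; H1: μ ≠ 42.4 (one-sample t-test, two-sided).
t = (x̄ − μ₀)/(s/√n) = (43 − 42.4)/(4.23/√36) = 0.851
df = n − 1 = 35
Two-sided p-value ≈ 0.401
Since p ≈ 0.401 > α = 0.05, fail to reject H0; the data do not provide sufficient evidence against H0.

t = 0.851, df = 35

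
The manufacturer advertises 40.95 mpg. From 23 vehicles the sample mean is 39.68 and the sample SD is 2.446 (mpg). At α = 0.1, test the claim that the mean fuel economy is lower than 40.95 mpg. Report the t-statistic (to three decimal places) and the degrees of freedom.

t = -2.490, df = 22

H0: μ = 40.95; H1: μ < 40.95 (one-sample t-test, left-tailed).
t = (x̄ − μ₀)/(s/√n) = (39.68 − 40.95)/(2.446/√23) = -2.490
df = n − 1 = 22
p-value = P(T ≤ -2.490) ≈ 0.0104
Since p ≈ 0.0104 < α = 0.1, reject H0; the data support H1.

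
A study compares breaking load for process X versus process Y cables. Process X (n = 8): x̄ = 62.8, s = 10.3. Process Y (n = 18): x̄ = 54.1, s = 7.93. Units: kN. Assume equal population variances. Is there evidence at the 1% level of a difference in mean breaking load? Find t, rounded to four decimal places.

Let group 1 = process X, group 2 = process Y. H0: μ_1 = μ_2; H1: μ_1 ≠ μ_2 (two-sample pooled-variance t-test, two-sided).
s_p² = [(8−1)·10.3² + (18−1)·7.93²]/(8+18−2) = 75.4864
t = (62.8 − 54.1)/√[75.4864·(1/8 + 1/18)] = 2.3566
df = n₁ + n₂ − 2 = 24
Two-sided p-value ≈ 0.0269
Since p ≈ 0.0269 > α = 0.01, fail to reject H0; the evidence is not statistically significant.

2.3566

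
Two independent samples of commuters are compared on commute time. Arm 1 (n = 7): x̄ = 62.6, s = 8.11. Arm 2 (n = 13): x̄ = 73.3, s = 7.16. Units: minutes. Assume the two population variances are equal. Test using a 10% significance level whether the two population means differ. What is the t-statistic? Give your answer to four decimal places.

-3.0472

Let group 1 = arm 1, group 2 = arm 2. H0: μ_1 = μ_2; H1: μ_1 ≠ μ_2 (two-sample pooled-variance t-test, two-sided).
s_p² = [(7−1)·8.11² + (13−1)·7.16²]/(7+13−2) = 56.1011
t = (62.6 − 73.3)/√[56.1011·(1/7 + 1/13)] = -3.0472
df = n₁ + n₂ − 2 = 18
Two-sided p-value ≈ 0.007
Since p ≈ 0.007 < α = 0.1, reject H0; the data support H1.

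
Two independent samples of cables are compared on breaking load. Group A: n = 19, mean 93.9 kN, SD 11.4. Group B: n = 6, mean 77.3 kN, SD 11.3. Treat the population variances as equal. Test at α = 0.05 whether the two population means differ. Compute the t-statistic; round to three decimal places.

Let group 1 = group A, group 2 = group B. H0: μ_1 = μ_2; H1: μ_1 ≠ μ_2 (two-sample pooled-variance t-test, two-sided).
s_p² = [(19−1)·11.4² + (6−1)·11.3²]/(19+6−2) = 129.467
t = (93.9 − 77.3)/√[129.467·(1/19 + 1/6)] = 3.115
df = n₁ + n₂ − 2 = 23
Two-sided p-value ≈ 0.0049
Since p ≈ 0.0049 < α = 0.05, reject H0; the evidence is statistically significant.

3.115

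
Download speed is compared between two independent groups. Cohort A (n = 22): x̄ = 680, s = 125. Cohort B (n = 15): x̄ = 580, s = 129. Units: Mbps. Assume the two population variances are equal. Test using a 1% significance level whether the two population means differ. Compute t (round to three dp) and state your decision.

t = 2.359; fail to reject H0

Let group 1 = cohort A, group 2 = cohort B. H0: μ_1 = μ_2; H1: μ_1 ≠ μ_2 (two-sample pooled-variance t-test, two-sided).
s_p² = [(22−1)·125² + (15−1)·129²]/(22+15−2) = 16031.4
t = (680 − 580)/√[16031.4·(1/22 + 1/15)] = 2.359
df = n₁ + n₂ − 2 = 35
Two-sided p-value ≈ 0.024
Since p ≈ 0.024 > α = 0.01, fail to reject H0; the data do not provide sufficient evidence against H0.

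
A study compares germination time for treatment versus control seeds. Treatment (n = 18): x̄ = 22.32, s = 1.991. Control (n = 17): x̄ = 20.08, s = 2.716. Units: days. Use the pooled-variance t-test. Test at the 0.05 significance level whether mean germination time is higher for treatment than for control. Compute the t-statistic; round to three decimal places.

2.794

Let group 1 = treatment, group 2 = control. H0: μ_1 = μ_2; H1: μ_1 > μ_2 (two-sample pooled-variance t-test, right-tailed).
s_p² = [(18−1)·1.991² + (17−1)·2.716²]/(18+17−2) = 5.61866
t = (22.32 − 20.08)/√[5.61866·(1/18 + 1/17)] = 2.794
df = n₁ + n₂ − 2 = 33
p-value = P(T ≥ 2.794) ≈ 0.0043
Since p ≈ 0.0043 < α = 0.05, reject H0; the evidence is statistically significant.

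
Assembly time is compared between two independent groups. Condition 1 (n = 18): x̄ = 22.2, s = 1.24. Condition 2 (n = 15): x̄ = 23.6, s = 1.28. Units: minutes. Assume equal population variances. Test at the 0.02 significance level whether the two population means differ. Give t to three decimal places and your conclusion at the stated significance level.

t = -3.183; reject H0

Let group 1 = condition 1, group 2 = condition 2. H0: μ_1 = μ_2; H1: μ_1 ≠ μ_2 (two-sample pooled-variance t-test, two-sided).
s_p² = [(18−1)·1.24² + (15−1)·1.28²]/(18+15−2) = 1.58312
t = (22.2 − 23.6)/√[1.58312·(1/18 + 1/15)] = -3.183
df = n₁ + n₂ − 2 = 31
Two-sided p-value ≈ 0.0033
Since p ≈ 0.0033 < α = 0.02, reject H0; the evidence is statistically significant.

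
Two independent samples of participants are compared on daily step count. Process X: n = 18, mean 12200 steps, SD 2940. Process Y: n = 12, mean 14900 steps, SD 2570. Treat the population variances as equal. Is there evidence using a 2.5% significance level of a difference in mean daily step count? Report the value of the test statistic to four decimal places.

-2.5870

Let group 1 = process X, group 2 = process Y. H0: μ_1 = μ_2; H1: μ_1 ≠ μ_2 (two-sample pooled-variance t-test, two-sided).
s_p² = [(18−1)·2940² + (12−1)·2570²]/(18+12−2) = 7842680
t = (12200 − 14900)/√[7842680·(1/18 + 1/12)] = -2.5870
df = n₁ + n₂ − 2 = 28
Two-sided p-value ≈ 0.015
Since p ≈ 0.015 < α = 0.025, reject H0; the data support H1.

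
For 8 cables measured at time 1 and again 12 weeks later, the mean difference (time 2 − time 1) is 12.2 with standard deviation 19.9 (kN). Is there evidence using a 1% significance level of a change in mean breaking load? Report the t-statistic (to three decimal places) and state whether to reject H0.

H0: μ_d = 0; H1: μ_d ≠ 0 (paired t-test on the differences, two-sided).
t = d̄/(s_d/√n) = 12.2/(19.9/√8) = 1.734
df = n − 1 = 7
Two-sided p-value ≈ 0.127
Since p ≈ 0.127 > α = 0.01, fail to reject H0; the evidence is not statistically significant.

t = 1.734; fail to reject H0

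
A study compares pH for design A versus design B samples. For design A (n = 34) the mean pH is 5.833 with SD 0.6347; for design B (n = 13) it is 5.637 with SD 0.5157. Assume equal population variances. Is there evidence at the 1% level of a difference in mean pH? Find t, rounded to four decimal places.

0.9931

Let group 1 = design A, group 2 = design B. H0: μ_1 = μ_2; H1: μ_1 ≠ μ_2 (two-sample pooled-variance t-test, two-sided).
s_p² = [(34−1)·0.6347² + (13−1)·0.5157²]/(34+13−2) = 0.366338
t = (5.833 − 5.637)/√[0.366338·(1/34 + 1/13)] = 0.9931
df = n₁ + n₂ − 2 = 45
Two-sided p-value ≈ 0.326
Since p ≈ 0.326 > α = 0.01, fail to reject H0; the data do not provide sufficient evidence against H0.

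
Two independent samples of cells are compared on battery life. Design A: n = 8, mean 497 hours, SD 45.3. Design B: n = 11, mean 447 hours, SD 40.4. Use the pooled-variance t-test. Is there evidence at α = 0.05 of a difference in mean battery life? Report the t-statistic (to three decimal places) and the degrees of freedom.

Let group 1 = design A, group 2 = design B. H0: μ_1 = μ_2; H1: μ_1 ≠ μ_2 (two-sample pooled-variance t-test, two-sided).
s_p² = [(8−1)·45.3² + (11−1)·40.4²]/(8+11−2) = 1805.07
t = (497 − 447)/√[1805.07·(1/8 + 1/11)] = 2.533
df = n₁ + n₂ − 2 = 17
Two-sided p-value ≈ 0.0215
Since p ≈ 0.0215 < α = 0.05, reject H0; the evidence is statistically significant.

t = 2.533, df = 17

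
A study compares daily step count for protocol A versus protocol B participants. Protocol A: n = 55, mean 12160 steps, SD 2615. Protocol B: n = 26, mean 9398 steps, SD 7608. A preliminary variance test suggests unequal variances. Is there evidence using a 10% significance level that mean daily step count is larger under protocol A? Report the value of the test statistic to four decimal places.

1.8015

Let group 1 = protocol A, group 2 = protocol B. H0: μ_1 = μ_2; H1: μ_1 > μ_2 (Welch's two-sample t-test, right-tailed).
t = (x̄_1 − x̄_2)/√(s_1²/n_1 + s_2²/n_2) = (12160 − 9398)/√(2615²/55 + 7608²/26) = 1.8015
Welch–Satterthwaite df ≈ 27.83
p-value = P(T ≥ 1.8015) ≈ 0.041
Since p ≈ 0.041 < α = 0.1, reject H0; the data support H1.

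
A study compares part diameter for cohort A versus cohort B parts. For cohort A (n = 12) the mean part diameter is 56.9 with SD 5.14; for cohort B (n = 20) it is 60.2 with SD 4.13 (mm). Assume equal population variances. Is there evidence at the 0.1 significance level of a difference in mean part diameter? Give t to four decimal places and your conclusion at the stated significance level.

t = -1.9965; reject H0

Let group 1 = cohort A, group 2 = cohort B. H0: μ_1 = μ_2; H1: μ_1 ≠ μ_2 (two-sample pooled-variance t-test, two-sided).
s_p² = [(12−1)·5.14² + (20−1)·4.13²]/(12+20−2) = 20.4899
t = (56.9 − 60.2)/√[20.4899·(1/12 + 1/20)] = -1.9965
df = n₁ + n₂ − 2 = 30
Two-sided p-value ≈ 0.055
Since p ≈ 0.055 < α = 0.1, reject H0; the data support H1.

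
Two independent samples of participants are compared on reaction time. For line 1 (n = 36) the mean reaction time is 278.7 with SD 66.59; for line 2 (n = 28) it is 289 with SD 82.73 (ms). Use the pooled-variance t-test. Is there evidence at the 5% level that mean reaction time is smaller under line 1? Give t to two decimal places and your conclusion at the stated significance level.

t = -0.55; fail to reject H0

Let group 1 = line 1, group 2 = line 2. H0: μ_1 = μ_2; H1: μ_1 < μ_2 (two-sample pooled-variance t-test, left-tailed).
s_p² = [(36−1)·66.59² + (28−1)·82.73²]/(36+28−2) = 5483.76
t = (278.7 − 289)/√[5483.76·(1/36 + 1/28)] = -0.55
df = n₁ + n₂ − 2 = 62
p-value = P(T ≤ -0.55) ≈ 0.2915
Since p ≈ 0.2915 > α = 0.05, fail to reject H0; the data do not provide sufficient evidence against H0.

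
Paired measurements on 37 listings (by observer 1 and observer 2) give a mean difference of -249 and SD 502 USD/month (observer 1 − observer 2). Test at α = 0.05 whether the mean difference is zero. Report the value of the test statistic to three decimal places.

-3.017

H0: μ_d = 0; H1: μ_d ≠ 0 (paired t-test on the differences, two-sided).
t = d̄/(s_d/√n) = -249/(502/√37) = -3.017
df = n − 1 = 36
Two-sided p-value ≈ 0.0047
Since p ≈ 0.0047 < α = 0.05, reject H0; the evidence is statistically significant.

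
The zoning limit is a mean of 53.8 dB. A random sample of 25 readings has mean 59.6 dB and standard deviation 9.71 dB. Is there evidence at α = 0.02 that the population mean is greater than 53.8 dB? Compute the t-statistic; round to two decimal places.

2.99

H0: μ = 53.8; H1: μ > 53.8 (one-sample t-test, right-tailed).
t = (x̄ − μ₀)/(s/√n) = (59.6 − 53.8)/(9.71/√25) = 2.99
df = n − 1 = 24
p-value = P(T ≥ 2.99) ≈ 0.0032
Since p ≈ 0.0032 < α = 0.02, reject H0; the evidence is statistically significant.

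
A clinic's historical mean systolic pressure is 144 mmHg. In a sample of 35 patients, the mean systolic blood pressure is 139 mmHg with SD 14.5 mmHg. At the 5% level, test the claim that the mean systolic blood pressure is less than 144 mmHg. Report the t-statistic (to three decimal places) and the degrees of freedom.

H0: μ = 144; H1: μ < 144 (one-sample t-test, left-tailed).
t = (x̄ − μ₀)/(s/√n) = (139 − 144)/(14.5/√35) = -2.040
df = n − 1 = 34
p-value = P(T ≤ -2.040) ≈ 0.0246
Since p ≈ 0.0246 < α = 0.05, reject H0; the data support H1.

t = -2.040, df = 34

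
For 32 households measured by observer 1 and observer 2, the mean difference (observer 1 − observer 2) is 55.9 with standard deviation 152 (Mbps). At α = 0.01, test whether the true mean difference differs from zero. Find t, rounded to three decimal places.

2.080

H0: μ_d = 0; H1: μ_d ≠ 0 (paired t-test on the differences, two-sided).
t = d̄/(s_d/√n) = 55.9/(152/√32) = 2.080
df = n − 1 = 31
Two-sided p-value ≈ 0.046
Since p ≈ 0.046 > α = 0.01, fail to reject H0; the data do not provide sufficient evidence against H0.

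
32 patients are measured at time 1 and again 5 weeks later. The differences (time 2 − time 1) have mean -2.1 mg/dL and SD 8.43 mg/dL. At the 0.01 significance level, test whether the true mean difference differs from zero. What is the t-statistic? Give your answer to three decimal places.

H0: μ_d = 0; H1: μ_d ≠ 0 (paired t-test on the differences, two-sided).
t = d̄/(s_d/√n) = -2.1/(8.43/√32) = -1.409
df = n − 1 = 31
Two-sided p-value ≈ 0.1687
Since p ≈ 0.1687 > α = 0.01, fail to reject H0; the data do not provide sufficient evidence against H0.

-1.409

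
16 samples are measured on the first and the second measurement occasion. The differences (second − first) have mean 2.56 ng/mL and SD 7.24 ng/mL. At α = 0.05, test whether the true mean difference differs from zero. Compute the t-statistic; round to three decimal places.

H0: μ_d = 0; H1: μ_d ≠ 0 (paired t-test on the differences, two-sided).
t = d̄/(s_d/√n) = 2.56/(7.24/√16) = 1.414
df = n − 1 = 15
Two-sided p-value ≈ 0.1777
Since p ≈ 0.1777 > α = 0.05, fail to reject H0; the evidence is not statistically significant.

1.414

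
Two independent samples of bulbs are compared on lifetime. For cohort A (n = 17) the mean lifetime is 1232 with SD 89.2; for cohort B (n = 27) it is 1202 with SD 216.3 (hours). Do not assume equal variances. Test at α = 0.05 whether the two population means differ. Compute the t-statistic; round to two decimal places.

Let group 1 = cohort A, group 2 = cohort B. H0: μ_1 = μ_2; H1: μ_1 ≠ μ_2 (Welch's two-sample t-test, two-sided).
t = (x̄_1 − x̄_2)/√(s_1²/n_1 + s_2²/n_2) = (1232 − 1202)/√(89.2²/17 + 216.3²/27) = 0.64
Welch–Satterthwaite df ≈ 37.50
Two-sided p-value ≈ 0.526
Since p ≈ 0.526 > α = 0.05, fail to reject H0; the evidence is not statistically significant.

0.64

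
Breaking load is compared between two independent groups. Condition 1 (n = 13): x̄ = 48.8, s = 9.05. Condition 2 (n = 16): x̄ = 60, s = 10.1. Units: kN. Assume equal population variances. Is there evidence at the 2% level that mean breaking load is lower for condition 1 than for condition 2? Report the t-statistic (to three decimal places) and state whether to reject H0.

Let group 1 = condition 1, group 2 = condition 2. H0: μ_1 = μ_2; H1: μ_1 < μ_2 (two-sample pooled-variance t-test, left-tailed).
s_p² = [(13−1)·9.05² + (16−1)·10.1²]/(13+16−2) = 93.0733
t = (48.8 − 60)/√[93.0733·(1/13 + 1/16)] = -3.109
df = n₁ + n₂ − 2 = 27
p-value = P(T ≤ -3.109) ≈ 0.002
Since p ≈ 0.002 < α = 0.02, reject H0; the evidence is statistically significant.

t = -3.109; reject H0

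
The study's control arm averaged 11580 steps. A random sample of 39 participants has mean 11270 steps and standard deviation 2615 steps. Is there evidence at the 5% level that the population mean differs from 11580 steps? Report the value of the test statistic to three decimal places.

-0.740

H0: μ = 11580; H1: μ ≠ 11580 (one-sample t-test, two-sided).
t = (x̄ − μ₀)/(s/√n) = (11270 − 11580)/(2615/√39) = -0.740
df = n − 1 = 38
Two-sided p-value ≈ 0.464
Since p ≈ 0.464 > α = 0.05, fail to reject H0; the data do not provide sufficient evidence against H0.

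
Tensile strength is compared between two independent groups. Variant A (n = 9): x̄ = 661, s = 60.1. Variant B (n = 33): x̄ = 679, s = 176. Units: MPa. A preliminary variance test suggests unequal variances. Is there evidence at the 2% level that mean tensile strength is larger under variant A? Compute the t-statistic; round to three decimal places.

Let group 1 = variant A, group 2 = variant B. H0: μ_1 = μ_2; H1: μ_1 > μ_2 (Welch's two-sample t-test, right-tailed).
t = (x̄_1 − x̄_2)/√(s_1²/n_1 + s_2²/n_2) = (661 − 679)/√(60.1²/9 + 176²/33) = -0.492
Welch–Satterthwaite df ≈ 37.67
p-value = P(T ≥ -0.492) ≈ 0.6871
Since p ≈ 0.6871 > α = 0.02, fail to reject H0; the data do not provide sufficient evidence against H0.

-0.492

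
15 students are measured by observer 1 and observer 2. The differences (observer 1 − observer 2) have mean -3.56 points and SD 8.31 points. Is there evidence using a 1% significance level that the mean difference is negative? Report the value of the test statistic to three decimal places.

H0: μ_d = 0; H1: μ_d < 0 (paired t-test on the differences, left-tailed).
t = d̄/(s_d/√n) = -3.56/(8.31/√15) = -1.659
df = n − 1 = 14
p-value = P(T ≤ -1.659) ≈ 0.060
Since p ≈ 0.060 > α = 0.01, fail to reject H0; the data do not provide sufficient evidence against H0.

-1.659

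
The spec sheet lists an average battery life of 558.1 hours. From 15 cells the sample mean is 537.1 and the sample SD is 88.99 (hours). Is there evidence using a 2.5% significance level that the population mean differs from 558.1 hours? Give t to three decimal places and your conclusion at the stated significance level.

H0: μ = 558.1; H1: μ ≠ 558.1 (one-sample t-test, two-sided).
t = (x̄ − μ₀)/(s/√n) = (537.1 − 558.1)/(88.99/√15) = -0.914
df = n − 1 = 14
Two-sided p-value ≈ 0.376
Since p ≈ 0.376 > α = 0.025, fail to reject H0; the evidence is not statistically significant.

t = -0.914; fail to reject H0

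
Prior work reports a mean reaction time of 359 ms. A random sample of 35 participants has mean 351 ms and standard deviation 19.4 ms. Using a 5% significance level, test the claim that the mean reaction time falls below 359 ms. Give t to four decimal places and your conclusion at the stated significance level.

H0: μ = 359; H1: μ < 359 (one-sample t-test, left-tailed).
t = (x̄ − μ₀)/(s/√n) = (351 − 359)/(19.4/√35) = -2.4396
df = n − 1 = 34
p-value = P(T ≤ -2.4396) ≈ 0.0100
Since p ≈ 0.0100 < α = 0.05, reject H0; the evidence is statistically significant.

t = -2.4396; reject H0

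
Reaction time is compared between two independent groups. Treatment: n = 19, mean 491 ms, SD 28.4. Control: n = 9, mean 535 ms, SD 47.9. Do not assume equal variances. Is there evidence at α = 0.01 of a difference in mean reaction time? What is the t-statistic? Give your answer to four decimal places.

Let group 1 = treatment, group 2 = control. H0: μ_1 = μ_2; H1: μ_1 ≠ μ_2 (Welch's two-sample t-test, two-sided).
t = (x̄_1 − x̄_2)/√(s_1²/n_1 + s_2²/n_2) = (491 − 535)/√(28.4²/19 + 47.9²/9) = -2.5515
Welch–Satterthwaite df ≈ 10.75
Two-sided p-value ≈ 0.027
Since p ≈ 0.027 > α = 0.01, fail to reject H0; the data do not provide sufficient evidence against H0.

-2.5515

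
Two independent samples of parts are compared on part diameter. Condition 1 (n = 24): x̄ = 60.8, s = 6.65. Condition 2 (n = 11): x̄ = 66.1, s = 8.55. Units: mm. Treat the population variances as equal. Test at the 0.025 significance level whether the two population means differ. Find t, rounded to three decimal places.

Let group 1 = condition 1, group 2 = condition 2. H0: μ_1 = μ_2; H1: μ_1 ≠ μ_2 (two-sample pooled-variance t-test, two-sided).
s_p² = [(24−1)·6.65² + (11−1)·8.55²]/(24+11−2) = 52.974
t = (60.8 − 66.1)/√[52.974·(1/24 + 1/11)] = -2.000
df = n₁ + n₂ − 2 = 33
Two-sided p-value ≈ 0.0538
Since p ≈ 0.0538 > α = 0.025, fail to reject H0; the data do not provide sufficient evidence against H0.

-2.000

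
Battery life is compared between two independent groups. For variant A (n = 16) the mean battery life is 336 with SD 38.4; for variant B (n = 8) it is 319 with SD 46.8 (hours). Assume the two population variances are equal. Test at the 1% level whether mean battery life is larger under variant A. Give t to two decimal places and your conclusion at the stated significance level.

t = 0.95; fail to reject H0

Let group 1 = variant A, group 2 = variant B. H0: μ_1 = μ_2; H1: μ_1 > μ_2 (two-sample pooled-variance t-test, right-tailed).
s_p² = [(16−1)·38.4² + (8−1)·46.8²]/(16+8−2) = 1702.28
t = (336 − 319)/√[1702.28·(1/16 + 1/8)] = 0.95
df = n₁ + n₂ − 2 = 22
p-value = P(T ≥ 0.95) ≈ 0.1758
Since p ≈ 0.1758 > α = 0.01, fail to reject H0; the evidence is not statistically significant.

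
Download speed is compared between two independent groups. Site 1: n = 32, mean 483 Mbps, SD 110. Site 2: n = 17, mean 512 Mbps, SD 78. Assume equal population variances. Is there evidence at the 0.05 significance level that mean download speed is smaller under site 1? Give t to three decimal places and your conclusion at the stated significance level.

t = -0.964; fail to reject H0

Let group 1 = site 1, group 2 = site 2. H0: μ_1 = μ_2; H1: μ_1 < μ_2 (two-sample pooled-variance t-test, left-tailed).
s_p² = [(32−1)·110² + (17−1)·78²]/(32+17−2) = 10052
t = (483 − 512)/√[10052·(1/32 + 1/17)] = -0.964
df = n₁ + n₂ − 2 = 47
p-value = P(T ≤ -0.964) ≈ 0.1700
Since p ≈ 0.1700 > α = 0.05, fail to reject H0; the data do not provide sufficient evidence against H0.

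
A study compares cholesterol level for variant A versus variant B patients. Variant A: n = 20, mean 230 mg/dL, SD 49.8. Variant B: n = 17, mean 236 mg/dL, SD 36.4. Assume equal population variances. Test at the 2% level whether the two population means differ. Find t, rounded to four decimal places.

-0.4117

Let group 1 = variant A, group 2 = variant B. H0: μ_1 = μ_2; H1: μ_1 ≠ μ_2 (two-sample pooled-variance t-test, two-sided).
s_p² = [(20−1)·49.8² + (17−1)·36.4²]/(20+17−2) = 1952
t = (230 − 236)/√[1952·(1/20 + 1/17)] = -0.4117
df = n₁ + n₂ − 2 = 35
Two-sided p-value ≈ 0.6831
Since p ≈ 0.6831 > α = 0.02, fail to reject H0; the evidence is not statistically significant.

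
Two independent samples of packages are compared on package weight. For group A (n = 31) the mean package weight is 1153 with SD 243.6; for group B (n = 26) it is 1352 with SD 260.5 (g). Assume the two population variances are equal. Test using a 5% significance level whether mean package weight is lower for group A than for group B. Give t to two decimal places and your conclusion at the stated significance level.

Let group 1 = group A, group 2 = group B. H0: μ_1 = μ_2; H1: μ_1 < μ_2 (two-sample pooled-variance t-test, left-tailed).
s_p² = [(31−1)·243.6² + (26−1)·260.5²]/(31+26−2) = 63213.4
t = (1153 − 1352)/√[63213.4·(1/31 + 1/26)] = -2.98
df = n₁ + n₂ − 2 = 55
p-value = P(T ≤ -2.98) ≈ 0.002
Since p ≈ 0.002 < α = 0.05, reject H0; the evidence is statistically significant.

t = -2.98; reject H0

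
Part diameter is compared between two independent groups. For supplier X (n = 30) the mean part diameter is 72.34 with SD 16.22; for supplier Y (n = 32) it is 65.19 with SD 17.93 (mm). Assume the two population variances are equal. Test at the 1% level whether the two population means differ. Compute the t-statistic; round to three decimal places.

Let group 1 = supplier X, group 2 = supplier Y. H0: μ_1 = μ_2; H1: μ_1 ≠ μ_2 (two-sample pooled-variance t-test, two-sided).
s_p² = [(30−1)·16.22² + (32−1)·17.93²]/(30+32−2) = 293.26
t = (72.34 − 65.19)/√[293.26·(1/30 + 1/32)] = 1.643
df = n₁ + n₂ − 2 = 60
Two-sided p-value ≈ 0.106
Since p ≈ 0.106 > α = 0.01, fail to reject H0; the evidence is not statistically significant.

1.643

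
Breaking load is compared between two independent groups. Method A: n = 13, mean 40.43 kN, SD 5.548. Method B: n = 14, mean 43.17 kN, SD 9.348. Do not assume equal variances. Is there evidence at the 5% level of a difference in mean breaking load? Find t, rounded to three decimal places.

-0.934

Let group 1 = method A, group 2 = method B. H0: μ_1 = μ_2; H1: μ_1 ≠ μ_2 (Welch's two-sample t-test, two-sided).
t = (x̄_1 − x̄_2)/√(s_1²/n_1 + s_2²/n_2) = (40.43 − 43.17)/√(5.548²/13 + 9.348²/14) = -0.934
Welch–Satterthwaite df ≈ 21.40
Two-sided p-value ≈ 0.3608
Since p ≈ 0.3608 > α = 0.05, fail to reject H0; the evidence is not statistically significant.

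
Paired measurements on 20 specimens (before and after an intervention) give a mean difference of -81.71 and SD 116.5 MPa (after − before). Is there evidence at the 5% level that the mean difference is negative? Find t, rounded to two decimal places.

-3.14

H0: μ_d = 0; H1: μ_d < 0 (paired t-test on the differences, left-tailed).
t = d̄/(s_d/√n) = -81.71/(116.5/√20) = -3.14
df = n − 1 = 19
p-value = P(T ≤ -3.14) ≈ 0.003
Since p ≈ 0.003 < α = 0.05, reject H0; the evidence is statistically significant.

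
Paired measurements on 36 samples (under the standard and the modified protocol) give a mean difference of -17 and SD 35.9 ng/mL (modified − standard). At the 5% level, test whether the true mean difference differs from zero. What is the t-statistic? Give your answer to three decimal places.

H0: μ_d = 0; H1: μ_d ≠ 0 (paired t-test on the differences, two-sided).
t = d̄/(s_d/√n) = -17/(35.9/√36) = -2.841
df = n − 1 = 35
Two-sided p-value ≈ 0.0074
Since p ≈ 0.0074 < α = 0.05, reject H0; the data support H1.

-2.841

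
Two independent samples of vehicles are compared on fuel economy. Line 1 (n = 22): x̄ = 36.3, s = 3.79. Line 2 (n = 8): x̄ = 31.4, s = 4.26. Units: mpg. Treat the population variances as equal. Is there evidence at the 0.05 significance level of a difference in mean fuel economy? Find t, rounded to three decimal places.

3.033

Let group 1 = line 1, group 2 = line 2. H0: μ_1 = μ_2; H1: μ_1 ≠ μ_2 (two-sample pooled-variance t-test, two-sided).
s_p² = [(22−1)·3.79² + (8−1)·4.26²]/(22+8−2) = 15.31
t = (36.3 − 31.4)/√[15.31·(1/22 + 1/8)] = 3.033
df = n₁ + n₂ − 2 = 28
Two-sided p-value ≈ 0.0052
Since p ≈ 0.0052 < α = 0.05, reject H0; the data support H1.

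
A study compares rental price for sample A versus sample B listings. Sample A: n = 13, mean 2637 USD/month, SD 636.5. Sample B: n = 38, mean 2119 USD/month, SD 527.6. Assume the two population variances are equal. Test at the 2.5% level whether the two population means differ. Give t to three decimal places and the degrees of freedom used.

t = 2.898, df = 49

Let group 1 = sample A, group 2 = sample B. H0: μ_1 = μ_2; H1: μ_1 ≠ μ_2 (two-sample pooled-variance t-test, two-sided).
s_p² = [(13−1)·636.5² + (38−1)·527.6²]/(13+38−2) = 309408
t = (2637 − 2119)/√[309408·(1/13 + 1/38)] = 2.898
df = n₁ + n₂ − 2 = 49
Two-sided p-value ≈ 0.0056
Since p ≈ 0.0056 < α = 0.025, reject H0; the data support H1.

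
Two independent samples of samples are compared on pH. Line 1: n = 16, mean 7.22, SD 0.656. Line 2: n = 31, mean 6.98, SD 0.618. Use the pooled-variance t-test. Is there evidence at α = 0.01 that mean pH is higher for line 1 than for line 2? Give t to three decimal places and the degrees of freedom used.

t = 1.236, df = 45

Let group 1 = line 1, group 2 = line 2. H0: μ_1 = μ_2; H1: μ_1 > μ_2 (two-sample pooled-variance t-test, right-tailed).
s_p² = [(16−1)·0.656² + (31−1)·0.618²]/(16+31−2) = 0.398061
t = (7.22 − 6.98)/√[0.398061·(1/16 + 1/31)] = 1.236
df = n₁ + n₂ − 2 = 45
p-value = P(T ≥ 1.236) ≈ 0.111
Since p ≈ 0.111 > α = 0.01, fail to reject H0; the evidence is not statistically significant.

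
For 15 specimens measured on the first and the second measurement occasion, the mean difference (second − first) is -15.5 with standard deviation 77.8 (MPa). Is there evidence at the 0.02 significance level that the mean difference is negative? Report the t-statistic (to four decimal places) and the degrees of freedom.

t = -0.7716, df = 14

H0: μ_d = 0; H1: μ_d < 0 (paired t-test on the differences, left-tailed).
t = d̄/(s_d/√n) = -15.5/(77.8/√15) = -0.7716
df = n − 1 = 14
p-value = P(T ≤ -0.7716) ≈ 0.2266
Since p ≈ 0.2266 > α = 0.02, fail to reject H0; the evidence is not statistically significant.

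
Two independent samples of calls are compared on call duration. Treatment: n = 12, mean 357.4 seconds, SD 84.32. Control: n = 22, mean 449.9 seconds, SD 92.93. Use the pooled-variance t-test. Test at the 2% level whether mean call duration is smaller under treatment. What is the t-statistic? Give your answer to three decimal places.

-2.862

Let group 1 = treatment, group 2 = control. H0: μ_1 = μ_2; H1: μ_1 < μ_2 (two-sample pooled-variance t-test, left-tailed).
s_p² = [(12−1)·84.32² + (22−1)·92.93²]/(12+22−2) = 8111.38
t = (357.4 − 449.9)/√[8111.38·(1/12 + 1/22)] = -2.862
df = n₁ + n₂ − 2 = 32
p-value = P(T ≤ -2.862) ≈ 0.0037
Since p ≈ 0.0037 < α = 0.02, reject H0; the evidence is statistically significant.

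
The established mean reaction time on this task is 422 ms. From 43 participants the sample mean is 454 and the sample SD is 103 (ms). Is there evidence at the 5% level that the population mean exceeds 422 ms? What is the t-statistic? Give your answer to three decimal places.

2.037

H0: μ = 422; H1: μ > 422 (one-sample t-test, right-tailed).
t = (x̄ − μ₀)/(s/√n) = (454 − 422)/(103/√43) = 2.037
df = n − 1 = 42
p-value = P(T ≥ 2.037) ≈ 0.0240
Since p ≈ 0.0240 < α = 0.05, reject H0; the evidence is statistically significant.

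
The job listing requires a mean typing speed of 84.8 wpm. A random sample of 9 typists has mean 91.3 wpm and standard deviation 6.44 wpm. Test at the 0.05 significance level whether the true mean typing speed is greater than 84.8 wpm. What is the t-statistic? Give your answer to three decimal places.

3.028

H0: μ = 84.8; H1: μ > 84.8 (one-sample t-test, right-tailed).
t = (x̄ − μ₀)/(s/√n) = (91.3 − 84.8)/(6.44/√9) = 3.028
df = n − 1 = 8
p-value = P(T ≥ 3.028) ≈ 0.008
Since p ≈ 0.008 < α = 0.05, reject H0; the evidence is statistically significant.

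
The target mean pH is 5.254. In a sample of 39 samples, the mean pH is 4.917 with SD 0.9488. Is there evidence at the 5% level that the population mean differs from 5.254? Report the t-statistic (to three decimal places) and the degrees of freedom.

H0: μ = 5.254; H1: μ ≠ 5.254 (one-sample t-test, two-sided).
t = (x̄ − μ₀)/(s/√n) = (4.917 − 5.254)/(0.9488/√39) = -2.218
df = n − 1 = 38
Two-sided p-value ≈ 0.033
Since p ≈ 0.033 < α = 0.05, reject H0; the evidence is statistically significant.

t = -2.218, df = 38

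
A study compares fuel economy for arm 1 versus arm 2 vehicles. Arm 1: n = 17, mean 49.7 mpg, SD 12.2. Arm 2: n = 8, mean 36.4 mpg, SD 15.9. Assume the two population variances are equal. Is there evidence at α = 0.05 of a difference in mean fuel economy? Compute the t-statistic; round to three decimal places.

Let group 1 = arm 1, group 2 = arm 2. H0: μ_1 = μ_2; H1: μ_1 ≠ μ_2 (two-sample pooled-variance t-test, two-sided).
s_p² = [(17−1)·12.2² + (8−1)·15.9²]/(17+8−2) = 180.483
t = (49.7 − 36.4)/√[180.483·(1/17 + 1/8)] = 2.309
df = n₁ + n₂ − 2 = 23
Two-sided p-value ≈ 0.030
Since p ≈ 0.030 < α = 0.05, reject H0; the evidence is statistically significant.

2.309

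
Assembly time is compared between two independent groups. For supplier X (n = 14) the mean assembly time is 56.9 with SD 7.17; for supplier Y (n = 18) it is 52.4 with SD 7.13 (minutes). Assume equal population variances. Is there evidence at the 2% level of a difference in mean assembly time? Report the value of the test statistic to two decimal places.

1.77

Let group 1 = supplier X, group 2 = supplier Y. H0: μ_1 = μ_2; H1: μ_1 ≠ μ_2 (two-sample pooled-variance t-test, two-sided).
s_p² = [(14−1)·7.17² + (18−1)·7.13²]/(14+18−2) = 51.0848
t = (56.9 − 52.4)/√[51.0848·(1/14 + 1/18)] = 1.77
df = n₁ + n₂ − 2 = 30
Two-sided p-value ≈ 0.0874
Since p ≈ 0.0874 > α = 0.02, fail to reject H0; the data do not provide sufficient evidence against H0.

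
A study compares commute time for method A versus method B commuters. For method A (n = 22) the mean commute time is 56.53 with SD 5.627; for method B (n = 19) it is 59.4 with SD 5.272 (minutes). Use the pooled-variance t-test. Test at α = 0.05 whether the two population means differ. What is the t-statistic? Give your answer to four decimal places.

-1.6765

Let group 1 = method A, group 2 = method B. H0: μ_1 = μ_2; H1: μ_1 ≠ μ_2 (two-sample pooled-variance t-test, two-sided).
s_p² = [(22−1)·5.627² + (19−1)·5.272²]/(22+19−2) = 29.8774
t = (56.53 − 59.4)/√[29.8774·(1/22 + 1/19)] = -1.6765
df = n₁ + n₂ − 2 = 39
Two-sided p-value ≈ 0.102
Since p ≈ 0.102 > α = 0.05, fail to reject H0; the data do not provide sufficient evidence against H0.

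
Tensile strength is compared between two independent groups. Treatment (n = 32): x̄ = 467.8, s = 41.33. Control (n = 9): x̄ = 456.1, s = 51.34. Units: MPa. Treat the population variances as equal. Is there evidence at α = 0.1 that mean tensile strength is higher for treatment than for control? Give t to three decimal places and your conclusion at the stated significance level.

Let group 1 = treatment, group 2 = control. H0: μ_1 = μ_2; H1: μ_1 > μ_2 (two-sample pooled-variance t-test, right-tailed).
s_p² = [(32−1)·41.33² + (9−1)·51.34²]/(32+9−2) = 1898.45
t = (467.8 − 456.1)/√[1898.45·(1/32 + 1/9)] = 0.712
df = n₁ + n₂ − 2 = 39
p-value = P(T ≥ 0.712) ≈ 0.240
Since p ≈ 0.240 > α = 0.1, fail to reject H0; the data do not provide sufficient evidence against H0.

t = 0.712; fail to reject H0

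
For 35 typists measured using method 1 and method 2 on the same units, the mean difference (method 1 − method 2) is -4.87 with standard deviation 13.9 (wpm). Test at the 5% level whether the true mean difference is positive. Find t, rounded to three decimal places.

H0: μ_d = 0; H1: μ_d > 0 (paired t-test on the differences, right-tailed).
t = d̄/(s_d/√n) = -4.87/(13.9/√35) = -2.073
df = n − 1 = 34
p-value = P(T ≥ -2.073) ≈ 0.977
Since p ≈ 0.977 > α = 0.05, fail to reject H0; the evidence is not statistically significant.

-2.073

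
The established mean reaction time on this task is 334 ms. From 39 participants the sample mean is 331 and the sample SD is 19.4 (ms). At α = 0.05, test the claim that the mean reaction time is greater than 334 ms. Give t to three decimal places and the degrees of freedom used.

H0: μ = 334; H1: μ > 334 (one-sample t-test, right-tailed).
t = (x̄ − μ₀)/(s/√n) = (331 − 334)/(19.4/√39) = -0.966
df = n − 1 = 38
p-value = P(T ≥ -0.966) ≈ 0.830
Since p ≈ 0.830 > α = 0.05, fail to reject H0; the evidence is not statistically significant.

t = -0.966, df = 38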